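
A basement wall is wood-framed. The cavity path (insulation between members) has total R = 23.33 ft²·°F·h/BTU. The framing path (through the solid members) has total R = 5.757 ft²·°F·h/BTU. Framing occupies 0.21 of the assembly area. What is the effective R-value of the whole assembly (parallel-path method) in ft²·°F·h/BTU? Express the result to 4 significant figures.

U_eff = 0.79/23.33 + 0.21/5.757 = 0.033862 + 0.036477 = 0.070339
R_eff = 1/U_eff = 14.217 ft²·°F·h/BTU

14.22 ft²·°F·h/BTU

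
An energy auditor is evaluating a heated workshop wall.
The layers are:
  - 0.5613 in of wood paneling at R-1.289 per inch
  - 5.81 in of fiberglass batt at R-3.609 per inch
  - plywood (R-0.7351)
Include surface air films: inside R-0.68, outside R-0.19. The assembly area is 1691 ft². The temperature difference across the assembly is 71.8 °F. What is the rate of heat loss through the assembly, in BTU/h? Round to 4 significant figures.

5212 BTU/h

0.5613 × 1.289 = 0.72352
5.81 × 3.609 = 20.968
R_total = 0.68 + 0.72352 + 20.968 + 0.7351 + 0.19 = 23.297 ft²·°F·h/BTU
Q = A·ΔT/R = 1691 × 71.8 / 23.297 = 5211.6 BTU/h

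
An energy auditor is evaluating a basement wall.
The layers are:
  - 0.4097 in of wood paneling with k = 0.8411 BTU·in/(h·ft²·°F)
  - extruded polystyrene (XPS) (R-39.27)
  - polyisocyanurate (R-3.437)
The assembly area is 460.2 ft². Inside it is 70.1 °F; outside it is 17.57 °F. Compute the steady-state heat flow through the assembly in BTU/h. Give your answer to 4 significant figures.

0.4097/0.8411 = 0.4871
R_total = 0.4871 + 39.27 + 3.437 = 43.194 ft²·°F·h/BTU
Q = A·ΔT/R = 460.2 × (70.1 − 17.57) / 43.194 = 559.67 BTU/h

559.7 BTU/h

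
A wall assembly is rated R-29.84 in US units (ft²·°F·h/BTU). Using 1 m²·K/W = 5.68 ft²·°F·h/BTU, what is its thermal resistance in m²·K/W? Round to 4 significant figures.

5.254 m²·K/W

R_SI = 29.84/5.68 = 5.2535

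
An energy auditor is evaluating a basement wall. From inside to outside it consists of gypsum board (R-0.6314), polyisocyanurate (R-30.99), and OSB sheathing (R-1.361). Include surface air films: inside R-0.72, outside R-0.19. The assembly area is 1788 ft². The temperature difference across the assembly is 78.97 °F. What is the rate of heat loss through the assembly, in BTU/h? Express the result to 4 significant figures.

R_total = 0.72 + 0.6314 + 30.99 + 1.361 + 0.19 = 33.892 ft²·°F·h/BTU
Q = A·ΔT/R = 1788 × 78.97 / 33.892 = 4166.1 BTU/h

4166 BTU/h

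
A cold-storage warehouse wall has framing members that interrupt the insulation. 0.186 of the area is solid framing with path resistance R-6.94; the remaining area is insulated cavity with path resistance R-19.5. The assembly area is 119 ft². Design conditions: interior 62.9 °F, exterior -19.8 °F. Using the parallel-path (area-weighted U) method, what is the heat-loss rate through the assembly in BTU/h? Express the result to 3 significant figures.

U_eff = 0.814/19.5 + 0.186/6.94 = 0.04174 + 0.0268 = 0.06854
R_eff = 1/U_eff = 14.59 ft²·°F·h/BTU
Q = 119 × (62.9 − (-19.8)) / 14.59 = 674.6 BTU/h

675 BTU/h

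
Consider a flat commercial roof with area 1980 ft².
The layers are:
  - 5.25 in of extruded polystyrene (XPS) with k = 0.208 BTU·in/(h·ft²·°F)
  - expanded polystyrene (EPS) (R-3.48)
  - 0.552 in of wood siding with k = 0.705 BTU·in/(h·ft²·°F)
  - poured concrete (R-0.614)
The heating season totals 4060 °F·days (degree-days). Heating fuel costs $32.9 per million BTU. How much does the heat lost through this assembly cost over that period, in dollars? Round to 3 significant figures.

211 dollars

5.25/0.208 = 25.24
0.552/0.705 = 0.783
R_total = 25.24 + 3.48 + 0.783 + 0.614 = 30.12 ft²·°F·h/BTU
E = A × HDD × 24 / R = 1980 × 4060 × 24 / 30.12 = 6406000 BTU
Cost = 6406000/10⁶ × 32.9 = $210.8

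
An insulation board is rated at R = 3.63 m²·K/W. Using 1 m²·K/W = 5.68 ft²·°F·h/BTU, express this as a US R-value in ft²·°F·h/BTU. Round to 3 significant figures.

20.6 ft²·°F·h/BTU

R_US = 3.63 × 5.68 = 20.62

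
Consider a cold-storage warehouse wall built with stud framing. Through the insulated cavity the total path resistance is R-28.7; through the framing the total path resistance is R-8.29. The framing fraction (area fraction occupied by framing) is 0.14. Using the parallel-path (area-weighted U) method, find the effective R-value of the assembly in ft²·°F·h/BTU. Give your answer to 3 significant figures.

U_eff = 0.86/28.7 + 0.14/8.29 = 0.02997 + 0.01689 = 0.04685
R_eff = 1/U_eff = 21.34 ft²·°F·h/BTU

21.3 ft²·°F·h/BTU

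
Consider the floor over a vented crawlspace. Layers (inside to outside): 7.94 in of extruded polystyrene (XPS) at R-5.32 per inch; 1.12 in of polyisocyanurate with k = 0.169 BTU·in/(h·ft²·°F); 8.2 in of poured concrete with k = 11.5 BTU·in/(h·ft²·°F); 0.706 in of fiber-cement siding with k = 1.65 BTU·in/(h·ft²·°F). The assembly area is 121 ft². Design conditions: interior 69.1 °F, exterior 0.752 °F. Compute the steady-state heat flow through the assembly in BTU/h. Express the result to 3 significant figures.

165 BTU/h

7.94 × 5.32 = 42.24
1.12/0.169 = 6.627
8.2/11.5 = 0.713
0.706/1.65 = 0.4279
R_total = 42.24 + 6.627 + 0.713 + 0.4279 = 50.01 ft²·°F·h/BTU
Q = A·ΔT/R = 121 × (69.1 − 0.752) / 50.01 = 165.4 BTU/h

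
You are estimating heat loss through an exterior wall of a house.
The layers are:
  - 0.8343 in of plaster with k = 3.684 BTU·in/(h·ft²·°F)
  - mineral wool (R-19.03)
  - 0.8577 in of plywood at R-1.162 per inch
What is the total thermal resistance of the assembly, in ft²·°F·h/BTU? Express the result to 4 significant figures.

0.8343/3.684 = 0.22647
0.8577 × 1.162 = 0.99665
R_total = 0.22647 + 19.03 + 0.99665 = 20.253 ft²·°F·h/BTU

20.25 ft²·°F·h/BTU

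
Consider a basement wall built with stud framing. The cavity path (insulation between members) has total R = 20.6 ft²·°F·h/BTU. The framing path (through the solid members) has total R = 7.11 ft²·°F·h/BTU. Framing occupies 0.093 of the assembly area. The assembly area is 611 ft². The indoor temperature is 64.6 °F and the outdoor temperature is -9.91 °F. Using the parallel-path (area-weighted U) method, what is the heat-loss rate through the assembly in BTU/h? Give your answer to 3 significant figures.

2600 BTU/h

U_eff = 0.907/20.6 + 0.093/7.11 = 0.04403 + 0.01308 = 0.05711
R_eff = 1/U_eff = 17.51 ft²·°F·h/BTU
Q = 611 × (64.6 − (-9.91)) / 17.51 = 2600 BTU/h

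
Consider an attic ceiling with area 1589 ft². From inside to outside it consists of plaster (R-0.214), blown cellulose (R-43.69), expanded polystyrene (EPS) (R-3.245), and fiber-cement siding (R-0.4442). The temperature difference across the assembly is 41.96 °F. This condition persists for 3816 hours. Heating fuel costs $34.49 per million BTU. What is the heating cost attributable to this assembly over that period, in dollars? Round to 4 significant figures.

184.4 dollars

R_total = 0.214 + 43.69 + 3.245 + 0.4442 = 47.593 ft²·°F·h/BTU
Q = 1589 × 41.96 / 47.593 = 1400.9 BTU/h
E = 1400.9 × 3816 = 5345900 BTU
Cost = 5345900/10⁶ × 34.49 = $184.38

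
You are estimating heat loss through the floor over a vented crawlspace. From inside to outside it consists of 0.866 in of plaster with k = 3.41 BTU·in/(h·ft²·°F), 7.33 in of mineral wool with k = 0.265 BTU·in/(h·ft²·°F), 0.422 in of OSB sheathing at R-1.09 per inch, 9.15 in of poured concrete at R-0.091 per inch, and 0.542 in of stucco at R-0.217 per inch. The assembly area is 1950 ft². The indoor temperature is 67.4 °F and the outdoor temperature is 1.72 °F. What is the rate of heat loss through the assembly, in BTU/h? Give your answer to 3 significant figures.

0.866/3.41 = 0.254
7.33/0.265 = 27.66
0.422 × 1.09 = 0.46
9.15 × 0.091 = 0.8327
0.542 × 0.217 = 0.1176
R_total = 0.254 + 27.66 + 0.46 + 0.8327 + 0.1176 = 29.32 ft²·°F·h/BTU
Q = A·ΔT/R = 1950 × (67.4 − 1.72) / 29.32 = 4368 BTU/h

4370 BTU/h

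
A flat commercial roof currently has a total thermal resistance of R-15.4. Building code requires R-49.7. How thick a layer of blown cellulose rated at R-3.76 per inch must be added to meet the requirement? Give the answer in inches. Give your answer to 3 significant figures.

ΔR = 49.7 − 15.4 = 34.3 ft²·°F·h/BTU
L = ΔR / (R/in) = 34.3/3.76 = 9.122 in

9.12 in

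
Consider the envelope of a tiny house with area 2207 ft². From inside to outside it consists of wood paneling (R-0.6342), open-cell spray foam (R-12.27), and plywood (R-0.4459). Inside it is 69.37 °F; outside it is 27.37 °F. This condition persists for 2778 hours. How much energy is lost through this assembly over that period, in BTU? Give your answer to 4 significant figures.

R_total = 0.6342 + 12.27 + 0.4459 = 13.35 ft²·°F·h/BTU
Q = 2207 × (69.37 − 27.37) / 13.35 = 6943.3 BTU/h
E = 6943.3 × 2778 = 19289000 BTU

19290000 BTU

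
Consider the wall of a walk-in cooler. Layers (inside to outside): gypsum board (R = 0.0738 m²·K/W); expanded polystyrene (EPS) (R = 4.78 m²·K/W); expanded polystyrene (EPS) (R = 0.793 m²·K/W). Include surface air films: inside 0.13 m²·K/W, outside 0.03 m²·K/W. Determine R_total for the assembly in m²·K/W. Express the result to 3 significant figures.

5.81 m²·K/W

R_total = 0.13 + 0.0738 + 4.78 + 0.793 + 0.03 = 5.807 m²·K/W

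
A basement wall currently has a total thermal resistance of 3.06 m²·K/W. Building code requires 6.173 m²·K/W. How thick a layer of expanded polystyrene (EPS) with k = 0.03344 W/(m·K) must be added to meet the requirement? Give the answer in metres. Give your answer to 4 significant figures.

ΔR = 6.173 − 3.06 = 3.113 m²·K/W
L = ΔR × k = 3.113 × 0.03344 = 0.1041 m

0.1041 m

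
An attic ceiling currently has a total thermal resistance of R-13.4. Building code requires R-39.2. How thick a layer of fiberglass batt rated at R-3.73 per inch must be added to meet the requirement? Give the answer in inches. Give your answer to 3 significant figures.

6.92 in

ΔR = 39.2 − 13.4 = 25.8 ft²·°F·h/BTU
L = ΔR / (R/in) = 25.8/3.73 = 6.917 in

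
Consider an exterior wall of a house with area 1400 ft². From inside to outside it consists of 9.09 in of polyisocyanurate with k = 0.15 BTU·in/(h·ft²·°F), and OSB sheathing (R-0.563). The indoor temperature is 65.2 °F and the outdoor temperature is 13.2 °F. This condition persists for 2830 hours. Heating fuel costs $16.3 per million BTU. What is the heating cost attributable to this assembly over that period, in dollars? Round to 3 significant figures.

9.09/0.15 = 60.6
R_total = 60.6 + 0.563 = 61.16 ft²·°F·h/BTU
Q = 1400 × (65.2 − 13.2) / 61.16 = 1190 BTU/h
E = 1190 × 2830 = 3368000 BTU
Cost = 3368000/10⁶ × 16.3 = $54.91

54.9 dollars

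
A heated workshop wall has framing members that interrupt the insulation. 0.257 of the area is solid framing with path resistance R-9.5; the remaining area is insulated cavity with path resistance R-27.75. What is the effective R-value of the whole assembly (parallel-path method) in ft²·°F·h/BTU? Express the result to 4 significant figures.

18.58 ft²·°F·h/BTU

U_eff = 0.743/27.75 + 0.257/9.5 = 0.026775 + 0.027053 = 0.053827
R_eff = 1/U_eff = 18.578 ft²·°F·h/BTU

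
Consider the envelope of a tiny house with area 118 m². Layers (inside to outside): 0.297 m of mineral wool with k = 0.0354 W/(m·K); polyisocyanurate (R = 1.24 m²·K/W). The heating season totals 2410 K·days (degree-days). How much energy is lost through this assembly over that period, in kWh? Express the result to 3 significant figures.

0.297/0.0354 = 8.39
R_total = 8.39 + 1.24 = 9.63 m²·K/W
E = A × HDD × 24 / R / 1000 = 118 × 2410 × 24 / 9.63 / 1000 = 708.7 kWh

709 kWh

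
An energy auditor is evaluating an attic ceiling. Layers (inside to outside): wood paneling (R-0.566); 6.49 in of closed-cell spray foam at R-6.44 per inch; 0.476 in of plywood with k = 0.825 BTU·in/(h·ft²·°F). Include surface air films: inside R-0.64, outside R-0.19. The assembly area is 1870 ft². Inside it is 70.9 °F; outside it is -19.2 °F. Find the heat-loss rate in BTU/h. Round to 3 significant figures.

3850 BTU/h

6.49 × 6.44 = 41.8
0.476/0.825 = 0.577
R_total = 0.64 + 0.566 + 41.8 + 0.577 + 0.19 = 43.77 ft²·°F·h/BTU
Q = A·ΔT/R = 1870 × (70.9 − (-19.2)) / 43.77 = 3849 BTU/h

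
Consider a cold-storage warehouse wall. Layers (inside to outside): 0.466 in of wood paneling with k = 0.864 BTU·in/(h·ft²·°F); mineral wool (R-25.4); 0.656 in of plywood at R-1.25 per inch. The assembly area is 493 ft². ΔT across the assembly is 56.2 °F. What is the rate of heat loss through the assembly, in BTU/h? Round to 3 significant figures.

1040 BTU/h

0.466/0.864 = 0.5394
0.656 × 1.25 = 0.82
R_total = 0.5394 + 25.4 + 0.82 = 26.76 ft²·°F·h/BTU
Q = A·ΔT/R = 493 × 56.2 / 26.76 = 1035 BTU/h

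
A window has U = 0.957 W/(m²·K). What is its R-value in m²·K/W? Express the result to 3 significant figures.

R = 1/U = 1/0.957 = 1.045

1.04 m²·K/W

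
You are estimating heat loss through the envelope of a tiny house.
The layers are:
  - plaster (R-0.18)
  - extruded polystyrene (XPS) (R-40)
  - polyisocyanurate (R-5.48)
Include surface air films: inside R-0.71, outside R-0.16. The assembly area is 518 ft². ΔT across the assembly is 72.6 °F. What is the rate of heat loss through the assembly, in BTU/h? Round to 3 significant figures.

808 BTU/h

R_total = 0.71 + 0.18 + 40 + 5.48 + 0.16 = 46.53 ft²·°F·h/BTU
Q = A·ΔT/R = 518 × 72.6 / 46.53 = 808.2 BTU/h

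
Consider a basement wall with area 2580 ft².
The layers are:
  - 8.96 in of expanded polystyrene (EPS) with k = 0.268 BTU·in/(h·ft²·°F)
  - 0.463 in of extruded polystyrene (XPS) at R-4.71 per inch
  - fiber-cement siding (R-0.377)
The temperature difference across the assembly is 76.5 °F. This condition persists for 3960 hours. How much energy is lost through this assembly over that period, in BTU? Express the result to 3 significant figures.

21700000 BTU

8.96/0.268 = 33.43
0.463 × 4.71 = 2.181
R_total = 33.43 + 2.181 + 0.377 = 35.99 ft²·°F·h/BTU
Q = 2580 × 76.5 / 35.99 = 5484 BTU/h
E = 5484 × 3960 = 21720000 BTU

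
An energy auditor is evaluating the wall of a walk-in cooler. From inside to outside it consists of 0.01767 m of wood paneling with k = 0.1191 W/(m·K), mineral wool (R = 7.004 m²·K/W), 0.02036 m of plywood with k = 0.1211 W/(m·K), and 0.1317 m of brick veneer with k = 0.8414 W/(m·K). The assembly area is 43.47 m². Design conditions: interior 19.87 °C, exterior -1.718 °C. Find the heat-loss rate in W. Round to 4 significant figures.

0.01767/0.1191 = 0.14836
0.02036/0.1211 = 0.16813
0.1317/0.8414 = 0.15652
R_total = 0.14836 + 7.004 + 0.16813 + 0.15652 = 7.477 m²·K/W
Q = A·ΔT/R = 43.47 × (19.87 − (-1.718)) / 7.477 = 125.51 W

125.5 W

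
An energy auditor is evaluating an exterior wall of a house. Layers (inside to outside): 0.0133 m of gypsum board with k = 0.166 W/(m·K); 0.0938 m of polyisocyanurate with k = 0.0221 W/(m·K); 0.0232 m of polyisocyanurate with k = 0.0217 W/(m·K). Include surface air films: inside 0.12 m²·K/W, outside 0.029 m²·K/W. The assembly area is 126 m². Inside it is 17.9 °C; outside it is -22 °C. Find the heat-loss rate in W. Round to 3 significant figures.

907 W

0.0133/0.166 = 0.08012
0.0938/0.0221 = 4.244
0.0232/0.0217 = 1.069
R_total = 0.12 + 0.08012 + 4.244 + 1.069 + 0.029 = 5.543 m²·K/W
Q = A·ΔT/R = 126 × (17.9 − (-22)) / 5.543 = 907 W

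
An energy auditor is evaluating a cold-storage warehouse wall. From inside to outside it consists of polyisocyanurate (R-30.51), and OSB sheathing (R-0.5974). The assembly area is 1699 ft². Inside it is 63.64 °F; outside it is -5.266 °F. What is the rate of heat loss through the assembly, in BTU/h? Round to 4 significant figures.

R_total = 30.51 + 0.5974 = 31.107 ft²·°F·h/BTU
Q = A·ΔT/R = 1699 × (63.64 − (-5.266)) / 31.107 = 3763.5 BTU/h

3763 BTU/h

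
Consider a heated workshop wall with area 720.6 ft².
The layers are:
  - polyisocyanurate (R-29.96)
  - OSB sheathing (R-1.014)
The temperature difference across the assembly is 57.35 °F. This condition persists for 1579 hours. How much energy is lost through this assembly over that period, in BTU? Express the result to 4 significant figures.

2107000 BTU

R_total = 29.96 + 1.014 = 30.974 ft²·°F·h/BTU
Q = 720.6 × 57.35 / 30.974 = 1334.2 BTU/h
E = 1334.2 × 1579 = 2106700 BTU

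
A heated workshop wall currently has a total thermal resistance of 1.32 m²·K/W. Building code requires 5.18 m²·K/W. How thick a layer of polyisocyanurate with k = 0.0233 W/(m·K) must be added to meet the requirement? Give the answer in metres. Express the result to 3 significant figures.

ΔR = 5.18 − 1.32 = 3.86 m²·K/W
L = ΔR × k = 3.86 × 0.0233 = 0.08994 m

0.0899 m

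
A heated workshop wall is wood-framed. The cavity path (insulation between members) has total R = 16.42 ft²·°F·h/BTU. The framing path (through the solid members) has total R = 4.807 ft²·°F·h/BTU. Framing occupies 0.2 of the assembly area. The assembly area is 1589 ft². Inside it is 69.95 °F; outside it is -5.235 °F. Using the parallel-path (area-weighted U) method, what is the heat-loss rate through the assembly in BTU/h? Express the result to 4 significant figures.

U_eff = 0.8/16.42 + 0.2/4.807 = 0.048721 + 0.041606 = 0.090327
R_eff = 1/U_eff = 11.071 ft²·°F·h/BTU
Q = 1589 × (69.95 − (-5.235)) / 11.071 = 10791 BTU/h

10790 BTU/h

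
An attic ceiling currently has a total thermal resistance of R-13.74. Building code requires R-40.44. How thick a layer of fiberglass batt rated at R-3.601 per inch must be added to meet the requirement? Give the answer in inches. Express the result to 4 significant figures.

ΔR = 40.44 − 13.74 = 26.7 ft²·°F·h/BTU
L = ΔR / (R/in) = 26.7/3.601 = 7.4146 in

7.415 in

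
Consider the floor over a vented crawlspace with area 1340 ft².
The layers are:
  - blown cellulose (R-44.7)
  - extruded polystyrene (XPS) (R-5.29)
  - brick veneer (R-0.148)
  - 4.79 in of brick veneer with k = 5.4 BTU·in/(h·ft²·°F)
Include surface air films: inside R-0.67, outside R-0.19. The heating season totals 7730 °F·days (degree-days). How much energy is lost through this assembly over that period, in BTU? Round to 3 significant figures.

4790000 BTU

4.79/5.4 = 0.887
R_total = 0.67 + 44.7 + 5.29 + 0.148 + 0.887 + 0.19 = 51.89 ft²·°F·h/BTU
E = A × HDD × 24 / R = 1340 × 7730 × 24 / 51.89 = 4791000 BTU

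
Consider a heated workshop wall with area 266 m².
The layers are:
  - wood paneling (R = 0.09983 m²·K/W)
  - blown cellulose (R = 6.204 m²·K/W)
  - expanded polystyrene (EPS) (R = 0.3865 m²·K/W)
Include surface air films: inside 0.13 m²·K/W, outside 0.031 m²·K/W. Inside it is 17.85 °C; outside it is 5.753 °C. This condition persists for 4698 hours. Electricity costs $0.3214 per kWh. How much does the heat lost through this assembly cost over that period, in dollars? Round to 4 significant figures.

709.2 dollars

R_total = 0.13 + 0.09983 + 6.204 + 0.3865 + 0.031 = 6.8513 m²·K/W
Q = 266 × (17.85 − 5.753) / 6.8513 = 469.66 W
E = 469.66 W × 4698 h / 1000 = 2206.5 kWh
Cost = 2206.5 × 0.3214 = $709.16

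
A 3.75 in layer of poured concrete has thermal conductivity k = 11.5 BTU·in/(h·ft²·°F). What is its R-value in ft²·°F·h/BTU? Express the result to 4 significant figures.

R = L/k = 3.75/11.5 = 0.32609 ft²·°F·h/BTU

0.3261 ft²·°F·h/BTU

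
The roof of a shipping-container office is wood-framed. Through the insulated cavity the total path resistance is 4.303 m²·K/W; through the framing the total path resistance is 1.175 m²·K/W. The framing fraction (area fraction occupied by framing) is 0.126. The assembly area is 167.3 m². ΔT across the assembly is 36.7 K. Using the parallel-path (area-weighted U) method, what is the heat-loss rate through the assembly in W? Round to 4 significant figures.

1906 W

U_eff = 0.874/4.303 + 0.126/1.175 = 0.20311 + 0.10723 = 0.31035
R_eff = 1/U_eff = 3.2222 m²·K/W
Q = 167.3 × 36.7 / 3.2222 = 1905.5 W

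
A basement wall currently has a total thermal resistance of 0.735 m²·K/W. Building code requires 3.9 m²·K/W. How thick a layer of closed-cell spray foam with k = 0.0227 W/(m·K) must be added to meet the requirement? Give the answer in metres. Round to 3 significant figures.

ΔR = 3.9 − 0.735 = 3.165 m²·K/W
L = ΔR × k = 3.165 × 0.0227 = 0.07185 m

0.0718 m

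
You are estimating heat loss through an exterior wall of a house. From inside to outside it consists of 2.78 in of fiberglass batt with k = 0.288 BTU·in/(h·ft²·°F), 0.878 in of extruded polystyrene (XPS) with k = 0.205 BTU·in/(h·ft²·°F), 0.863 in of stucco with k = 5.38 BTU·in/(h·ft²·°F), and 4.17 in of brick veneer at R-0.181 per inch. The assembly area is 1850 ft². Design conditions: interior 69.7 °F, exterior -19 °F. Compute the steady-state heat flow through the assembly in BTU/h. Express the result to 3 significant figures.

11000 BTU/h

2.78/0.288 = 9.653
0.878/0.205 = 4.283
0.863/5.38 = 0.1604
4.17 × 0.181 = 0.7548
R_total = 9.653 + 4.283 + 0.1604 + 0.7548 = 14.85 ft²·°F·h/BTU
Q = A·ΔT/R = 1850 × (69.7 − (-19)) / 14.85 = 11050 BTU/h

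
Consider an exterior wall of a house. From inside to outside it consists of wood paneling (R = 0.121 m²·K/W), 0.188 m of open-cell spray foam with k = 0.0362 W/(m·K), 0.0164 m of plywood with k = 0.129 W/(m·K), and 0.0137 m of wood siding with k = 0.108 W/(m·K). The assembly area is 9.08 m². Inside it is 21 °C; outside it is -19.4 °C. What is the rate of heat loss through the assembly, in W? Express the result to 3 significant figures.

0.188/0.0362 = 5.193
0.0164/0.129 = 0.1271
0.0137/0.108 = 0.1269
R_total = 0.121 + 5.193 + 0.1271 + 0.1269 = 5.568 m²·K/W
Q = A·ΔT/R = 9.08 × (21 − (-19.4)) / 5.568 = 65.88 W

65.9 W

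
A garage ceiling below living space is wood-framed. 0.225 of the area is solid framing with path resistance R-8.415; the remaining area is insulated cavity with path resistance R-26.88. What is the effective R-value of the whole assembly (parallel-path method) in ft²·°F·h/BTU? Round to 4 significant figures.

U_eff = 0.775/26.88 + 0.225/8.415 = 0.028832 + 0.026738 = 0.05557
R_eff = 1/U_eff = 17.995 ft²·°F·h/BTU

18.00 ft²·°F·h/BTU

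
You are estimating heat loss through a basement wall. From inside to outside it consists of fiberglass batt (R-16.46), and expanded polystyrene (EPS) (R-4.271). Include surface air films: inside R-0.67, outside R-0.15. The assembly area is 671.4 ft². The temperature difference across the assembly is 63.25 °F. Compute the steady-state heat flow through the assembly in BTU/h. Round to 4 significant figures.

1970 BTU/h

R_total = 0.67 + 16.46 + 4.271 + 0.15 = 21.551 ft²·°F·h/BTU
Q = A·ΔT/R = 671.4 × 63.25 / 21.551 = 1970.5 BTU/h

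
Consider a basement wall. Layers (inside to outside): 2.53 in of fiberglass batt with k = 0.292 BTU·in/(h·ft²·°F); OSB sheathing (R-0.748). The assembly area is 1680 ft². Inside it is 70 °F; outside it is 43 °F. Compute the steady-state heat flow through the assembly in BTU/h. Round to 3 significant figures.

2.53/0.292 = 8.664
R_total = 8.664 + 0.748 = 9.412 ft²·°F·h/BTU
Q = A·ΔT/R = 1680 × (70 − 43) / 9.412 = 4819 BTU/h

4820 BTU/h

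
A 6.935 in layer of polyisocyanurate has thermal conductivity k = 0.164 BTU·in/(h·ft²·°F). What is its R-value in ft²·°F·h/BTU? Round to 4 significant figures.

R = L/k = 6.935/0.164 = 42.287 ft²·°F·h/BTU

42.29 ft²·°F·h/BTU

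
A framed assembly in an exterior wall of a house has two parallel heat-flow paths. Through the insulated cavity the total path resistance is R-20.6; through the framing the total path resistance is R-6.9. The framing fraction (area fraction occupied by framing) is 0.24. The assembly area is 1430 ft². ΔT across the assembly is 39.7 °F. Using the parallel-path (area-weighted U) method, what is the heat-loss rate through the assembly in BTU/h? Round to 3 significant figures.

4070 BTU/h

U_eff = 0.76/20.6 + 0.24/6.9 = 0.03689 + 0.03478 = 0.07168
R_eff = 1/U_eff = 13.95 ft²·°F·h/BTU
Q = 1430 × 39.7 / 13.95 = 4069 BTU/h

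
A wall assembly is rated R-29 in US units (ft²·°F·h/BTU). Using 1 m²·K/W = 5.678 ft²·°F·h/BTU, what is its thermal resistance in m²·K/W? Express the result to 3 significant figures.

R_SI = 29/5.678 = 5.107

5.11 m²·K/W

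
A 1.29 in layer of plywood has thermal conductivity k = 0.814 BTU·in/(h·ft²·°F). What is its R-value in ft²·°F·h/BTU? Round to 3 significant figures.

1.58 ft²·°F·h/BTU

R = L/k = 1.29/0.814 = 1.585 ft²·°F·h/BTU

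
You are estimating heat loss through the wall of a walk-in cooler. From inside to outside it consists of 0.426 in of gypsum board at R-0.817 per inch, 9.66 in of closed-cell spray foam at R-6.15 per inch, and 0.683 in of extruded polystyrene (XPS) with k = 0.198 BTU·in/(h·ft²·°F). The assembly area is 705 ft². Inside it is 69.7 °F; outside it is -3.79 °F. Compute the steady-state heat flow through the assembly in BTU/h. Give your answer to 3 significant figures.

0.426 × 0.817 = 0.348
9.66 × 6.15 = 59.41
0.683/0.198 = 3.449
R_total = 0.348 + 59.41 + 3.449 = 63.21 ft²·°F·h/BTU
Q = A·ΔT/R = 705 × (69.7 − (-3.79)) / 63.21 = 819.7 BTU/h

820 BTU/h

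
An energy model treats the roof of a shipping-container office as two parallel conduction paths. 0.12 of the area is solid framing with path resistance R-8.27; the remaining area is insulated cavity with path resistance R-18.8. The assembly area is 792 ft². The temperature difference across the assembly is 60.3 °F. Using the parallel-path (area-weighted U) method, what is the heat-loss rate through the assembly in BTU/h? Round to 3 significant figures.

U_eff = 0.88/18.8 + 0.12/8.27 = 0.04681 + 0.01451 = 0.06132
R_eff = 1/U_eff = 16.31 ft²·°F·h/BTU
Q = 792 × 60.3 / 16.31 = 2928 BTU/h

2930 BTU/h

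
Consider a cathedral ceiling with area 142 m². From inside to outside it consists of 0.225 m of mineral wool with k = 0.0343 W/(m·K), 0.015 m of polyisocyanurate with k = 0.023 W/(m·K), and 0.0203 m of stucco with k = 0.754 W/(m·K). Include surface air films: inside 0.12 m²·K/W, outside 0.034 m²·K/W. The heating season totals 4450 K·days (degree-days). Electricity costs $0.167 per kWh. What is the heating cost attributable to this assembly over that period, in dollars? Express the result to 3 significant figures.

0.225/0.0343 = 6.56
0.015/0.023 = 0.6522
0.0203/0.754 = 0.02692
R_total = 0.12 + 6.56 + 0.6522 + 0.02692 + 0.034 = 7.393 m²·K/W
E = A × HDD × 24 / R / 1000 = 142 × 4450 × 24 / 7.393 / 1000 = 2051 kWh
Cost = 2051 × 0.167 = $342.6

343 dollars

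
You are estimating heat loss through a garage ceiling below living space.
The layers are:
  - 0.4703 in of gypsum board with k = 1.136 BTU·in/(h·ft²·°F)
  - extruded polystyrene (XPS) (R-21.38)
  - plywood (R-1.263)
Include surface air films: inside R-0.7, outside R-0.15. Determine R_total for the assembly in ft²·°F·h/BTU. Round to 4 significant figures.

0.4703/1.136 = 0.414
R_total = 0.7 + 0.414 + 21.38 + 1.263 + 0.15 = 23.907 ft²·°F·h/BTU

23.91 ft²·°F·h/BTU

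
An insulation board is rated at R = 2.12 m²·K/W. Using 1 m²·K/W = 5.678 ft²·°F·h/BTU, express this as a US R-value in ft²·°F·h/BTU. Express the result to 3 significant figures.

R_US = 2.12 × 5.678 = 12.04

12.0 ft²·°F·h/BTU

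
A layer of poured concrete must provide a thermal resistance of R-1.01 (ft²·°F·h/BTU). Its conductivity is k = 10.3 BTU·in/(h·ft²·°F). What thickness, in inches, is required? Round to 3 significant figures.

10.4 in

L = R × k = 1.01 × 10.3 = 10.4 in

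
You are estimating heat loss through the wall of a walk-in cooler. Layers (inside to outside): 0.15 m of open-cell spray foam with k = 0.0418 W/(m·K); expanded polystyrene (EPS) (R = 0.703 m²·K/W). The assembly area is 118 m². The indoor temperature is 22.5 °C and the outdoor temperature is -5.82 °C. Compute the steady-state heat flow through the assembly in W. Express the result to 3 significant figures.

779 W

0.15/0.0418 = 3.589
R_total = 3.589 + 0.703 = 4.292 m²·K/W
Q = A·ΔT/R = 118 × (22.5 − (-5.82)) / 4.292 = 778.7 W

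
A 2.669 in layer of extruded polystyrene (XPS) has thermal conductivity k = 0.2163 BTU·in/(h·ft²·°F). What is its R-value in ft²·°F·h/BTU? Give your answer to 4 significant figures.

12.34 ft²·°F·h/BTU

R = L/k = 2.669/0.2163 = 12.339 ft²·°F·h/BTU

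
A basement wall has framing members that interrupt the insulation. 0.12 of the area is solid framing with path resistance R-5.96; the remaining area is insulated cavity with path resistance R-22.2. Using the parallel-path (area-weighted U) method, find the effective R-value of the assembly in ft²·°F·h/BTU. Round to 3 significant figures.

16.7 ft²·°F·h/BTU

U_eff = 0.88/22.2 + 0.12/5.96 = 0.03964 + 0.02013 = 0.05977
R_eff = 1/U_eff = 16.73 ft²·°F·h/BTU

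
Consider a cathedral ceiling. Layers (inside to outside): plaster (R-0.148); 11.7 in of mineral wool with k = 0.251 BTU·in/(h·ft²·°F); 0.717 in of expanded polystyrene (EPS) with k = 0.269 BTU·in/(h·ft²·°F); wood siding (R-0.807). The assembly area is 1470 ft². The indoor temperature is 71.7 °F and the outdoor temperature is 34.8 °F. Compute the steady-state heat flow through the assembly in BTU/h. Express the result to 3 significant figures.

1080 BTU/h

11.7/0.251 = 46.61
0.717/0.269 = 2.665
R_total = 0.148 + 46.61 + 2.665 + 0.807 = 50.23 ft²·°F·h/BTU
Q = A·ΔT/R = 1470 × (71.7 − 34.8) / 50.23 = 1080 BTU/h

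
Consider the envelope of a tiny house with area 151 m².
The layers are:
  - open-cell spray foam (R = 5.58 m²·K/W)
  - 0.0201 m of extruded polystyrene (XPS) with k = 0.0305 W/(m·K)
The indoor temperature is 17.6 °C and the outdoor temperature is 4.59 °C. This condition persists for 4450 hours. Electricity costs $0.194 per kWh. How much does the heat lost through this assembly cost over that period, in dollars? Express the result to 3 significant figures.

272 dollars

0.0201/0.0305 = 0.659
R_total = 5.58 + 0.659 = 6.239 m²·K/W
Q = 151 × (17.6 − 4.59) / 6.239 = 314.9 W
E = 314.9 W × 4450 h / 1000 = 1401 kWh
Cost = 1401 × 0.194 = $271.8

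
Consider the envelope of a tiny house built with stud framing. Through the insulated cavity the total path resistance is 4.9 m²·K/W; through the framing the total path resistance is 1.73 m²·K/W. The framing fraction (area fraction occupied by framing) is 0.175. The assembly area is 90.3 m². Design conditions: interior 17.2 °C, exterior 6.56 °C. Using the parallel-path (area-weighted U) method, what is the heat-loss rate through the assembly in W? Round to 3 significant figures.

U_eff = 0.825/4.9 + 0.175/1.73 = 0.1684 + 0.1012 = 0.2695
R_eff = 1/U_eff = 3.71 m²·K/W
Q = 90.3 × (17.2 − 6.56) / 3.71 = 259 W

259 W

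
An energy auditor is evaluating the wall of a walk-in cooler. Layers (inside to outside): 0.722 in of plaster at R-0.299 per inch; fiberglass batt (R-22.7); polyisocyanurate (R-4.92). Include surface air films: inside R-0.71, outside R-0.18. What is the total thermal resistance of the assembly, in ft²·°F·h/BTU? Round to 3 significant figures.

0.722 × 0.299 = 0.2159
R_total = 0.71 + 0.2159 + 22.7 + 4.92 + 0.18 = 28.73 ft²·°F·h/BTU

28.7 ft²·°F·h/BTU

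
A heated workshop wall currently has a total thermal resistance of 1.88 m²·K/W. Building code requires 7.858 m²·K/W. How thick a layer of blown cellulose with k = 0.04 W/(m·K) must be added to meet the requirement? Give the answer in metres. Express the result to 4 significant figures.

ΔR = 7.858 − 1.88 = 5.978 m²·K/W
L = ΔR × k = 5.978 × 0.04 = 0.23912 m

0.2391 m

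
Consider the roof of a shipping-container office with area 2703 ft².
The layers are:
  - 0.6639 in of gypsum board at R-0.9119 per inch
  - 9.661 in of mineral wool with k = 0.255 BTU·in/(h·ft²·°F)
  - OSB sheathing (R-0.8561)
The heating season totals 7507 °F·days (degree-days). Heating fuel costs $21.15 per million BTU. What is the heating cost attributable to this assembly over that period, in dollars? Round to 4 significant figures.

0.6639 × 0.9119 = 0.60541
9.661/0.255 = 37.886
R_total = 0.60541 + 37.886 + 0.8561 = 39.348 ft²·°F·h/BTU
E = A × HDD × 24 / R = 2703 × 7507 × 24 / 39.348 = 12377000 BTU
Cost = 12377000/10⁶ × 21.15 = $261.77

261.8 dollars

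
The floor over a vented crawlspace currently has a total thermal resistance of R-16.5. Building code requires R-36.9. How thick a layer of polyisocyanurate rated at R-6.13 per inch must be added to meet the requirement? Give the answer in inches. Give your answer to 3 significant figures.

3.33 in

ΔR = 36.9 − 16.5 = 20.4 ft²·°F·h/BTU
L = ΔR / (R/in) = 20.4/6.13 = 3.328 in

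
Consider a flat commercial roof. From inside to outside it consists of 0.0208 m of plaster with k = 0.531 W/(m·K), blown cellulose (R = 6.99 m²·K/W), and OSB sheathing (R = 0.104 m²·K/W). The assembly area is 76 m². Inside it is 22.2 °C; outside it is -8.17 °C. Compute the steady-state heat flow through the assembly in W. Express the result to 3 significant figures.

324 W

0.0208/0.531 = 0.03917
R_total = 0.03917 + 6.99 + 0.104 = 7.133 m²·K/W
Q = A·ΔT/R = 76 × (22.2 − (-8.17)) / 7.133 = 323.6 W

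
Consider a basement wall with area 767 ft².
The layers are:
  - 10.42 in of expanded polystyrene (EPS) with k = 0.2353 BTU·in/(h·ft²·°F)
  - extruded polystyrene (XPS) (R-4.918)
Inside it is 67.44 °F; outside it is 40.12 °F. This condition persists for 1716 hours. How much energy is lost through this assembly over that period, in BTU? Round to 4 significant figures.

730800 BTU

10.42/0.2353 = 44.284
R_total = 44.284 + 4.918 = 49.202 ft²·°F·h/BTU
Q = 767 × (67.44 − 40.12) / 49.202 = 425.89 BTU/h
E = 425.89 × 1716 = 730820 BTU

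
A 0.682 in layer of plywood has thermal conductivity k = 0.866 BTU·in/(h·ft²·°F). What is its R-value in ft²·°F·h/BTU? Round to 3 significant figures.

0.788 ft²·°F·h/BTU

R = L/k = 0.682/0.866 = 0.7875 ft²·°F·h/BTU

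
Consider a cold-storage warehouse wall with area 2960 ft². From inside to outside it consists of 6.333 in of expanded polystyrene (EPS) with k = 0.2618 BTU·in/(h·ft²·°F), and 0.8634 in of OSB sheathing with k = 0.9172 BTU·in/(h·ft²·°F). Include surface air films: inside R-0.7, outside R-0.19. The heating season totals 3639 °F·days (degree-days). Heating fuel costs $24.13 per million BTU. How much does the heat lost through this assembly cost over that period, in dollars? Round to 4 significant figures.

239.7 dollars

6.333/0.2618 = 24.19
0.8634/0.9172 = 0.94134
R_total = 0.7 + 24.19 + 0.94134 + 0.19 = 26.022 ft²·°F·h/BTU
E = A × HDD × 24 / R = 2960 × 3639 × 24 / 26.022 = 9934600 BTU
Cost = 9934600/10⁶ × 24.13 = $239.72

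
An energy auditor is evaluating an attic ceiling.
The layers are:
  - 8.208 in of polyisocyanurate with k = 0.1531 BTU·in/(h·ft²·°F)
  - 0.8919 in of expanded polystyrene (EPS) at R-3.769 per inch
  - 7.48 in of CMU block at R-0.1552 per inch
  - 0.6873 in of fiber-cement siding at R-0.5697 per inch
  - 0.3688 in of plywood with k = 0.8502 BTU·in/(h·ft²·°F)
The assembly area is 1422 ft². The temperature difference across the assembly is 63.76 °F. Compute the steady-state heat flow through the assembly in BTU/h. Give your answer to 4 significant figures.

8.208/0.1531 = 53.612
0.8919 × 3.769 = 3.3616
7.48 × 0.1552 = 1.1609
0.6873 × 0.5697 = 0.39155
0.3688/0.8502 = 0.43378
R_total = 53.612 + 3.3616 + 1.1609 + 0.39155 + 0.43378 = 58.96 ft²·°F·h/BTU
Q = A·ΔT/R = 1422 × 63.76 / 58.96 = 1537.8 BTU/h

1538 BTU/h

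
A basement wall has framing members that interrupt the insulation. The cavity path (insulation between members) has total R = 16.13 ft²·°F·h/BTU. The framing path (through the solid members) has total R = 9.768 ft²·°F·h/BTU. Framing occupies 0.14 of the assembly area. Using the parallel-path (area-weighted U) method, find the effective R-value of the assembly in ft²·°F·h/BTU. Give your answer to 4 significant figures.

14.78 ft²·°F·h/BTU

U_eff = 0.86/16.13 + 0.14/9.768 = 0.053317 + 0.014333 = 0.067649
R_eff = 1/U_eff = 14.782 ft²·°F·h/BTU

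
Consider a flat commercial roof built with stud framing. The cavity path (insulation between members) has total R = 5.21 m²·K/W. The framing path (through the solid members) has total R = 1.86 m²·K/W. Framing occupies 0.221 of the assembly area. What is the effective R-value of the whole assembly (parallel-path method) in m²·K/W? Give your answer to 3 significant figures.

U_eff = 0.779/5.21 + 0.221/1.86 = 0.1495 + 0.1188 = 0.2683
R_eff = 1/U_eff = 3.727 m²·K/W

3.73 m²·K/W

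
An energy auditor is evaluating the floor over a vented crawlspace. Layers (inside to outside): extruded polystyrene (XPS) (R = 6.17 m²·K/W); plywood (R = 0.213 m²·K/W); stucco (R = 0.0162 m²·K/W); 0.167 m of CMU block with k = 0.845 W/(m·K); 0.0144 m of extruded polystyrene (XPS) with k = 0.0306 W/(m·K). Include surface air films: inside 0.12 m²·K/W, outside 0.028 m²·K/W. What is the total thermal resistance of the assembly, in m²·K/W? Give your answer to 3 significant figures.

7.22 m²·K/W

0.167/0.845 = 0.1976
0.0144/0.0306 = 0.4706
R_total = 0.12 + 6.17 + 0.213 + 0.0162 + 0.1976 + 0.4706 + 0.028 = 7.215 m²·K/W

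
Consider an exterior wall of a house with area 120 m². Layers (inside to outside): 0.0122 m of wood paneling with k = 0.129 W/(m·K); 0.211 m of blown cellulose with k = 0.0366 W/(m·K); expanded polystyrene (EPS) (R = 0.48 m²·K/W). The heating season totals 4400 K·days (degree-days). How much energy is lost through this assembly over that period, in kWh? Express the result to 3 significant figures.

2000 kWh

0.0122/0.129 = 0.09457
0.211/0.0366 = 5.765
R_total = 0.09457 + 5.765 + 0.48 = 6.34 m²·K/W
E = A × HDD × 24 / R / 1000 = 120 × 4400 × 24 / 6.34 / 1000 = 1999 kWh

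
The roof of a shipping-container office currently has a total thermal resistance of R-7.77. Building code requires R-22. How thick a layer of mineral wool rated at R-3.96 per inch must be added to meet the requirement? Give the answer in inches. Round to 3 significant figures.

ΔR = 22 − 7.77 = 14.23 ft²·°F·h/BTU
L = ΔR / (R/in) = 14.23/3.96 = 3.593 in

3.59 in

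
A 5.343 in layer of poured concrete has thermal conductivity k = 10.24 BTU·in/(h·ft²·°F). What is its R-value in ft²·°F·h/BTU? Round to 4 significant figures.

0.5218 ft²·°F·h/BTU

R = L/k = 5.343/10.24 = 0.52178 ft²·°F·h/BTU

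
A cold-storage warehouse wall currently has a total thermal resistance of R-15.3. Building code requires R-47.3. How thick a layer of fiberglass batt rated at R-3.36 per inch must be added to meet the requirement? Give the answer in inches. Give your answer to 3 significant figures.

ΔR = 47.3 − 15.3 = 32 ft²·°F·h/BTU
L = ΔR / (R/in) = 32/3.36 = 9.524 in

9.52 in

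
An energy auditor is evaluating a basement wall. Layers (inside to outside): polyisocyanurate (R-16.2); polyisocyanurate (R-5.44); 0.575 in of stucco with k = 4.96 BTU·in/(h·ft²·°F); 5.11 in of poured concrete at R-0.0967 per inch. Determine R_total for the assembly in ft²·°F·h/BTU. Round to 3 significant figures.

0.575/4.96 = 0.1159
5.11 × 0.0967 = 0.4941
R_total = 16.2 + 5.44 + 0.1159 + 0.4941 = 22.25 ft²·°F·h/BTU

22.3 ft²·°F·h/BTU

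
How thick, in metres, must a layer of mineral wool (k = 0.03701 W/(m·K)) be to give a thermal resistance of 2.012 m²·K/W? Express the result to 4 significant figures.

0.07446 m

L = R·k = 2.012 × 0.03701 = 0.074464 m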